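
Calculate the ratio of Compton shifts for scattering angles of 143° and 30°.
143° produces the larger shift by a factor of 13.425

Calculate both shifts using Δλ = λ_C(1 - cos θ):

For θ₁ = 30°:
Δλ₁ = 2.4263 × (1 - cos(30°))
Δλ₁ = 2.4263 × 0.1340
Δλ₁ = 0.3251 pm

For θ₂ = 143°:
Δλ₂ = 2.4263 × (1 - cos(143°))
Δλ₂ = 2.4263 × 1.7986
Δλ₂ = 4.3640 pm

The 143° angle produces the larger shift.
Ratio: 4.3640/0.3251 = 13.425

(Intermediate values are shown rounded; full precision is carried through to the final answer.)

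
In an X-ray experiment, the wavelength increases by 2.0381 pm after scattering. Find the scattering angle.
80.79°

From the Compton formula Δλ = λ_C(1 - cos θ), we can solve for θ:

cos θ = 1 - Δλ/λ_C

Given:
- Δλ = 2.0381 pm
- λ_C = h/(m_e·c) ≈ 2.42631024 pm

cos θ = 1 - 2.0381/2.42631024
cos θ = 1 - 0.840000
cos θ = 0.160000

θ = arccos(0.160000)
θ = 80.79°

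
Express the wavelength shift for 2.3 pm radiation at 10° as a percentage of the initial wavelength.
1.6027%

Calculate the Compton shift:
Δλ = λ_C(1 - cos(10°))
Δλ = 2.4263 × (1 - cos(10°))
Δλ = 2.4263 × 0.0152
Δλ = 0.0369 pm

Percentage change:
(Δλ/λ₀) × 100 = (0.0369/2.3) × 100
= 1.6027%

(Intermediate values are shown rounded; full precision is carried through to the final answer.)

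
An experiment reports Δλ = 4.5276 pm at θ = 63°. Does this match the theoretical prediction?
No, inconsistent

Calculate the expected shift for θ = 63°:

Δλ_expected = λ_C(1 - cos(63°))
Δλ_expected = 2.4263 × (1 - cos(63°))
Δλ_expected = 2.4263 × 0.5460
Δλ_expected = 1.3248 pm

Given shift: 4.5276 pm
Expected shift: 1.3248 pm
Difference: 3.2028 pm

The values do not match. The given shift corresponds to θ ≈ 150.0°, not 63°.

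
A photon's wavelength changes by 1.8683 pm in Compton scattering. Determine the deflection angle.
76.70°

From the Compton formula Δλ = λ_C(1 - cos θ), we can solve for θ:

cos θ = 1 - Δλ/λ_C

Given:
- Δλ = 1.8683 pm
- λ_C = h/(m_e·c) ≈ 2.42631024 pm

cos θ = 1 - 1.8683/2.42631024
cos θ = 1 - 0.770017
cos θ = 0.229983

θ = arccos(0.229983)
θ = 76.70°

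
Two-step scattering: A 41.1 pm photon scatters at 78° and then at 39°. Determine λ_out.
43.5626 pm

Apply Compton shift twice:

First scattering at θ₁ = 78°:
Δλ₁ = λ_C(1 - cos(78°))
Δλ₁ = 2.4263 × 0.7921
Δλ₁ = 1.9219 pm

After first scattering:
λ₁ = 41.1 + 1.9219 = 43.0219 pm

Second scattering at θ₂ = 39°:
Δλ₂ = λ_C(1 - cos(39°))
Δλ₂ = 2.4263 × 0.2229
Δλ₂ = 0.5407 pm

Final wavelength:
λ₂ = 43.0219 + 0.5407 = 43.5626 pm

Total shift: Δλ_total = 1.9219 + 0.5407 = 2.4626 pm

(Intermediate values are shown rounded; full precision is carried through to the final answer.)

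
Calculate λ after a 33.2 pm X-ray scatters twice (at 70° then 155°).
39.4218 pm

Apply Compton shift twice:

First scattering at θ₁ = 70°:
Δλ₁ = λ_C(1 - cos(70°))
Δλ₁ = 2.4263 × 0.6580
Δλ₁ = 1.5965 pm

After first scattering:
λ₁ = 33.2 + 1.5965 = 34.7965 pm

Second scattering at θ₂ = 155°:
Δλ₂ = λ_C(1 - cos(155°))
Δλ₂ = 2.4263 × 1.9063
Δλ₂ = 4.6253 pm

Final wavelength:
λ₂ = 34.7965 + 4.6253 = 39.4218 pm

Total shift: Δλ_total = 1.5965 + 4.6253 = 6.2218 pm

(Intermediate values are shown rounded; full precision is carried through to the final answer.)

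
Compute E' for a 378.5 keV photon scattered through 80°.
234.7893 keV

First convert energy to wavelength:
λ = hc/E, with hc ≈ 1239.842 keV·pm (i.e. 1239.842 eV·nm)

For E = 378.5 keV = 378500 eV:
λ = 1239.842 keV·pm / 378.5 keV
λ = 3.2757 pm

Calculate the Compton shift:
Δλ = λ_C(1 - cos(80°)) = 2.4263 × 0.8264
Δλ = 2.0050 pm

Final wavelength:
λ' = 3.2757 + 2.0050 = 5.2807 pm

Final energy:
E' = hc/λ' = 1239.842 / 5.2807 = 234.7893 keV

(Intermediate values are shown rounded; full precision is carried through to the final answer.)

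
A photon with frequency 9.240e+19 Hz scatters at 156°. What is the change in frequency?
5.439e+19 Hz (decrease)

Convert frequency to wavelength (c = 299792458 m/s):
λ₀ = c/f₀ = 299792458/9.240e+19 = 3.2445071e-12 m = 3.2445 pm

Calculate Compton shift:
Δλ = λ_C(1 - cos(156°)) = 4.6429 pm

Final wavelength:
λ' = λ₀ + Δλ = 3.2445 + 4.6429 = 7.8874 pm

Final frequency:
f' = c/λ' = 299792458/7.8873621e-12 = 3.8009217e+19 Hz

Frequency shift (decrease):
Δf = f₀ - f' = 9.240e+19 - 3.8009217e+19 = 5.439e+19 Hz

(Intermediate values are shown rounded; full precision is carried through to the final answer.)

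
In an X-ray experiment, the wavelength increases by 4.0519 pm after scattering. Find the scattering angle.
132.07°

From the Compton formula Δλ = λ_C(1 - cos θ), we can solve for θ:

cos θ = 1 - Δλ/λ_C

Given:
- Δλ = 4.0519 pm
- λ_C = h/(m_e·c) ≈ 2.42631024 pm

cos θ = 1 - 4.0519/2.42631024
cos θ = 1 - 1.669984
cos θ = -0.669984

θ = arccos(-0.669984)
θ = 132.07°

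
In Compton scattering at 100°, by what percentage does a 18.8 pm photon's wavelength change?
15.1470%

Calculate the Compton shift:
Δλ = λ_C(1 - cos(100°))
Δλ = 2.4263 × (1 - cos(100°))
Δλ = 2.4263 × 1.1736
Δλ = 2.8476 pm

Percentage change:
(Δλ/λ₀) × 100 = (2.8476/18.8) × 100
= 15.1470%

(Intermediate values are shown rounded; full precision is carried through to the final answer.)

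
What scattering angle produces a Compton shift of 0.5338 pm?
38.74°

From the Compton formula Δλ = λ_C(1 - cos θ), we can solve for θ:

cos θ = 1 - Δλ/λ_C

Given:
- Δλ = 0.5338 pm
- λ_C = h/(m_e·c) ≈ 2.42631024 pm

cos θ = 1 - 0.5338/2.42631024
cos θ = 1 - 0.220005
cos θ = 0.779995

θ = arccos(0.779995)
θ = 38.74°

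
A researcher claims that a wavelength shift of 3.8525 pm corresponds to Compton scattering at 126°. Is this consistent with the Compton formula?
Yes, consistent

Calculate the expected shift for θ = 126°:

Δλ_expected = λ_C(1 - cos(126°))
Δλ_expected = 2.4263 × (1 - cos(126°))
Δλ_expected = 2.4263 × 1.5878
Δλ_expected = 3.8525 pm

Given shift: 3.8525 pm
Expected shift: 3.8525 pm
Difference: 0.0000 pm

The values match. This is consistent with Compton scattering at the stated angle.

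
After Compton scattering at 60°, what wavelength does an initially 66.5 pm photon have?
67.7132 pm

Using the Compton formula: λ' = λ + λ_C(1 − cos θ)

For θ = 60°, cos θ = 1/2 (exact) = 0.5000, so:
1 − cos 60° = 1 − (1/2) = 0.5000

Δλ = λ_C × 0.5000 = 2.4263 × 0.5000 = 1.2132 pm

λ' = 66.5 + 1.2132 = 67.7132 pm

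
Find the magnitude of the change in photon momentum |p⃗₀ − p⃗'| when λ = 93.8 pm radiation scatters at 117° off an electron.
1.1829e-23 kg·m/s

Photon momentum magnitude is p = h/λ.

Initial momentum:
p₀ = h/λ = 6.6261e-34/9.3800e-11 = 7.0640e-24 kg·m/s

After scattering:
λ' = λ + Δλ = 93.8 + 3.5278 = 97.3278 pm
p' = h/λ' = 6.6261e-34/9.7328e-11 = 6.8080e-24 kg·m/s

Momentum is a vector; the scattered photon's direction makes angle θ = 117° with the incident direction. The magnitude of the vector change Δp⃗ = p⃗₀ − p⃗' is found from the law of cosines:
|Δp⃗|² = p₀² + p'² − 2p₀p'cos θ
|Δp⃗|² = (7.0640e-24)² + (6.8080e-24)² − 2·7.0640e-24·6.8080e-24·cos(117°)
|Δp⃗| = 1.1829e-23 kg·m/s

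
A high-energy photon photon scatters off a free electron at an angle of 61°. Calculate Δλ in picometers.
1.2500 pm

Using the Compton scattering formula:
Δλ = λ_C(1 - cos θ)

where λ_C = h/(m_e·c) ≈ 2.4263 pm is the Compton wavelength of an electron.

For θ = 61°:
cos(61°) = 0.4848
1 - cos(61°) = 0.5152

Δλ = 2.4263 × 0.5152
Δλ = 1.2500 pm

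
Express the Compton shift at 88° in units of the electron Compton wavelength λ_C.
0.9651 λ_C

The Compton shift formula is:
Δλ = λ_C(1 - cos θ)

Dividing both sides by λ_C:
Δλ/λ_C = 1 - cos θ

For θ = 88°:
Δλ/λ_C = 1 - cos(88°)
Δλ/λ_C = 1 - 0.0349
Δλ/λ_C = 0.9651

This means the shift is 0.9651 × λ_C = 2.3416 pm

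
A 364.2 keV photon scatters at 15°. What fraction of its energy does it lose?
0.0237 (or 2.37%)

Calculate initial and final photon energies:

Initial: E₀ = 364.2 keV → λ₀ = 3.4043 pm
Compton shift: Δλ = 0.0827 pm
Final wavelength: λ' = 3.4870 pm
Final energy: E' = 355.5650 keV

Fractional energy loss:
(E₀ - E')/E₀ = (364.2000 - 355.5650)/364.2000
= 8.6350/364.2000
= 0.0237
= 2.37%

(Intermediate values are shown rounded; full precision is carried through to the final answer.)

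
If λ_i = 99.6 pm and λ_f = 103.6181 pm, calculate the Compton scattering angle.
131.00°

First find the wavelength shift:
Δλ = λ' - λ = 103.6181 - 99.6 = 4.0181 pm

Using Δλ = λ_C(1 - cos θ), with λ_C = h/(m_e·c) ≈ 2.42631024 pm:
cos θ = 1 - Δλ/λ_C
cos θ = 1 - 4.0181/2.42631024
cos θ = -0.656054

θ = arccos(-0.656054)
θ = 131.00°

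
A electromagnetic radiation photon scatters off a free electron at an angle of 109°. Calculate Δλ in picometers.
3.2162 pm

Using the Compton scattering formula:
Δλ = λ_C(1 - cos θ)

where λ_C = h/(m_e·c) ≈ 2.4263 pm is the Compton wavelength of an electron.

For θ = 109°:
cos(109°) = -0.3256
1 - cos(109°) = 1.3256

Δλ = 2.4263 × 1.3256
Δλ = 3.2162 pm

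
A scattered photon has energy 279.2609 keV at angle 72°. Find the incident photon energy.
448.7000 keV

Convert final energy to wavelength (hc ≈ 1239.842 keV·pm):
λ' = hc/E' = 1239.842 / 279.2609 = 4.4397 pm

Calculate the Compton shift:
Δλ = λ_C(1 - cos(72°))
Δλ = 2.4263 × (1 - cos(72°))
Δλ = 1.6765 pm

Initial wavelength:
λ = λ' - Δλ = 4.4397 - 1.6765 = 2.7632 pm

Initial energy:
E = hc/λ = 1239.842 / 2.7632 = 448.7000 keV

(Intermediate values are shown rounded; full precision is carried through to the final answer.)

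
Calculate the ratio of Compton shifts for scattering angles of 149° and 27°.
149° produces the larger shift by a factor of 17.039

Calculate both shifts using Δλ = λ_C(1 - cos θ):

For θ₁ = 27°:
Δλ₁ = 2.4263 × (1 - cos(27°))
Δλ₁ = 2.4263 × 0.1090
Δλ₁ = 0.2645 pm

For θ₂ = 149°:
Δλ₂ = 2.4263 × (1 - cos(149°))
Δλ₂ = 2.4263 × 1.8572
Δλ₂ = 4.5061 pm

The 149° angle produces the larger shift.
Ratio: 4.5061/0.2645 = 17.039

(Intermediate values are shown rounded; full precision is carried through to the final answer.)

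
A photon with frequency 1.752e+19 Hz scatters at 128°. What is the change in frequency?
3.266e+18 Hz (decrease)

Convert frequency to wavelength (c = 299792458 m/s):
λ₀ = c/f₀ = 299792458/1.752e+19 = 1.7111442e-11 m = 17.1114 pm

Calculate Compton shift:
Δλ = λ_C(1 - cos(128°)) = 3.9201 pm

Final wavelength:
λ' = λ₀ + Δλ = 17.1114 + 3.9201 = 21.0315 pm

Final frequency:
f' = c/λ' = 299792458/2.1031538e-11 = 1.4254424e+19 Hz

Frequency shift (decrease):
Δf = f₀ - f' = 1.752e+19 - 1.4254424e+19 = 3.266e+18 Hz

(Intermediate values are shown rounded; full precision is carried through to the final answer.)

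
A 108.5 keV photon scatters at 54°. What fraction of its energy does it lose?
0.0805 (or 8.05%)

Calculate initial and final photon energies:

Initial: E₀ = 108.5 keV → λ₀ = 11.4271 pm
Compton shift: Δλ = 1.0002 pm
Final wavelength: λ' = 12.4273 pm
Final energy: E' = 99.7678 keV

Fractional energy loss:
(E₀ - E')/E₀ = (108.5000 - 99.7678)/108.5000
= 8.7322/108.5000
= 0.0805
= 8.05%

(Intermediate values are shown rounded; full precision is carried through to the final answer.)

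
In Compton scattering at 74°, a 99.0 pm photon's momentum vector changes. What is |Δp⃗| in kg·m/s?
7.9862e-24 kg·m/s

Photon momentum magnitude is p = h/λ.

Initial momentum:
p₀ = h/λ = 6.6261e-34/9.9000e-11 = 6.6930e-24 kg·m/s

After scattering:
λ' = λ + Δλ = 99.0 + 1.7575 = 100.7575 pm
p' = h/λ' = 6.6261e-34/1.0076e-10 = 6.5763e-24 kg·m/s

Momentum is a vector; the scattered photon's direction makes angle θ = 74° with the incident direction. The magnitude of the vector change Δp⃗ = p⃗₀ − p⃗' is found from the law of cosines:
|Δp⃗|² = p₀² + p'² − 2p₀p'cos θ
|Δp⃗|² = (6.6930e-24)² + (6.5763e-24)² − 2·6.6930e-24·6.5763e-24·cos(74°)
|Δp⃗| = 7.9862e-24 kg·m/s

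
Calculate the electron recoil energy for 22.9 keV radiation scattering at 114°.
1.3580 keV

By energy conservation: K_e = E_initial - E_final

First find the scattered photon energy:
Initial wavelength: λ = hc/E = 54.1416 pm
Compton shift: Δλ = λ_C(1 - cos(114°)) = 3.4132 pm
Final wavelength: λ' = 54.1416 + 3.4132 = 57.5548 pm
Final photon energy: E' = hc/λ' = 21.5420 keV

Electron kinetic energy:
K_e = E - E' = 22.9000 - 21.5420 = 1.3580 keV

(Intermediate values are shown rounded; full precision is carried through to the final answer.)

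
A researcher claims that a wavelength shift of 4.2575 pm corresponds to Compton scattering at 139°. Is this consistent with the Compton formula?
Yes, consistent

Calculate the expected shift for θ = 139°:

Δλ_expected = λ_C(1 - cos(139°))
Δλ_expected = 2.4263 × (1 - cos(139°))
Δλ_expected = 2.4263 × 1.7547
Δλ_expected = 4.2575 pm

Given shift: 4.2575 pm
Expected shift: 4.2575 pm
Difference: 0.0000 pm

The values match. This is consistent with Compton scattering at the stated angle.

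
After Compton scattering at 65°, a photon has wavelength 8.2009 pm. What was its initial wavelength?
6.8000 pm

From λ' = λ + Δλ, we have λ = λ' - Δλ

First calculate the Compton shift:
Δλ = λ_C(1 - cos θ)
Δλ = 2.4263 × (1 - cos(65°))
Δλ = 2.4263 × 0.5774
Δλ = 1.4009 pm

Initial wavelength:
λ = λ' - Δλ
λ = 8.2009 - 1.4009
λ = 6.8000 pm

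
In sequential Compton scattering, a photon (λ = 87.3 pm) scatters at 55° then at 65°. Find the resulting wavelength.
89.7355 pm

Apply Compton shift twice:

First scattering at θ₁ = 55°:
Δλ₁ = λ_C(1 - cos(55°))
Δλ₁ = 2.4263 × 0.4264
Δλ₁ = 1.0346 pm

After first scattering:
λ₁ = 87.3 + 1.0346 = 88.3346 pm

Second scattering at θ₂ = 65°:
Δλ₂ = λ_C(1 - cos(65°))
Δλ₂ = 2.4263 × 0.5774
Δλ₂ = 1.4009 pm

Final wavelength:
λ₂ = 88.3346 + 1.4009 = 89.7355 pm

Total shift: Δλ_total = 1.0346 + 1.4009 = 2.4355 pm

(Intermediate values are shown rounded; full precision is carried through to the final answer.)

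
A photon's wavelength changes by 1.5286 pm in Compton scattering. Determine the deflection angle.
68.29°

From the Compton formula Δλ = λ_C(1 - cos θ), we can solve for θ:

cos θ = 1 - Δλ/λ_C

Given:
- Δλ = 1.5286 pm
- λ_C = h/(m_e·c) ≈ 2.42631024 pm

cos θ = 1 - 1.5286/2.42631024
cos θ = 1 - 0.630010
cos θ = 0.369990

θ = arccos(0.369990)
θ = 68.29°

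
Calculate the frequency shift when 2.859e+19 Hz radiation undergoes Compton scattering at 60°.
2.965e+18 Hz (decrease)

Convert frequency to wavelength (c = 299792458 m/s):
λ₀ = c/f₀ = 299792458/2.859e+19 = 1.0485920e-11 m = 10.4859 pm

Calculate Compton shift:
Δλ = λ_C(1 - cos(60°)) = 1.2132 pm

Final wavelength:
λ' = λ₀ + Δλ = 10.4859 + 1.2132 = 11.6991 pm

Final frequency:
f' = c/λ' = 299792458/1.1699075e-11 = 2.5625312e+19 Hz

Frequency shift (decrease):
Δf = f₀ - f' = 2.859e+19 - 2.5625312e+19 = 2.965e+18 Hz

(Intermediate values are shown rounded; full precision is carried through to the final answer.)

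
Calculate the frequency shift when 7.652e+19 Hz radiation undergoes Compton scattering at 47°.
1.259e+19 Hz (decrease)

Convert frequency to wavelength (c = 299792458 m/s):
λ₀ = c/f₀ = 299792458/7.652e+19 = 3.9178314e-12 m = 3.9178 pm

Calculate Compton shift:
Δλ = λ_C(1 - cos(47°)) = 0.7716 pm

Final wavelength:
λ' = λ₀ + Δλ = 3.9178 + 0.7716 = 4.6894 pm

Final frequency:
f' = c/λ' = 299792458/4.6894020e-12 = 6.3929784e+19 Hz

Frequency shift (decrease):
Δf = f₀ - f' = 7.652e+19 - 6.3929784e+19 = 1.259e+19 Hz

(Intermediate values are shown rounded; full precision is carried through to the final answer.)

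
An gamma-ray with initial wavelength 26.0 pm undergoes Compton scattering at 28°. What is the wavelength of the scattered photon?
26.2840 pm

Using the Compton scattering formula:
λ' = λ + Δλ = λ + λ_C(1 - cos θ)

Given:
- Initial wavelength λ = 26.0 pm
- Scattering angle θ = 28°
- Compton wavelength λ_C ≈ 2.4263 pm

Calculate the shift:
Δλ = 2.4263 × (1 - cos(28°))
Δλ = 2.4263 × 0.1171
Δλ = 0.2840 pm

Final wavelength:
λ' = 26.0 + 0.2840 = 26.2840 pm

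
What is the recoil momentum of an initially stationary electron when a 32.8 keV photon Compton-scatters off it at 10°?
3.0541e-24 kg·m/s

The electron is initially at rest, so by conservation of momentum:
p⃗_e = p⃗₀ − p⃗'  (incident photon momentum minus scattered photon momentum)

Photon momentum magnitudes (p = h/λ = E/c):
λ₀ = hc/E₀ = 37.8001 pm → p₀ = h/λ₀ = 1.7529e-23 kg·m/s
Δλ = λ_C(1 − cos 10°) = 0.0369 pm
λ' = 37.8369 pm → p' = h/λ' = 1.7512e-23 kg·m/s

The scattered photon makes angle θ = 10° with the incident direction, so by the law of cosines:
|p⃗_e|² = p₀² + p'² − 2p₀p'cos θ
|p⃗_e|² = (1.7529e-23)² + (1.7512e-23)² − 2·1.7529e-23·1.7512e-23·cos(10°)
|p⃗_e| = 3.0541e-24 kg·m/s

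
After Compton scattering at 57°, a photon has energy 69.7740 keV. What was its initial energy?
74.4000 keV

Convert final energy to wavelength (hc ≈ 1239.842 keV·pm):
λ' = hc/E' = 1239.842 / 69.7740 = 17.7694 pm

Calculate the Compton shift:
Δλ = λ_C(1 - cos(57°))
Δλ = 2.4263 × (1 - cos(57°))
Δλ = 1.1048 pm

Initial wavelength:
λ = λ' - Δλ = 17.7694 - 1.1048 = 16.6646 pm

Initial energy:
E = hc/λ = 1239.842 / 16.6646 = 74.4000 keV

(Intermediate values are shown rounded; full precision is carried through to the final answer.)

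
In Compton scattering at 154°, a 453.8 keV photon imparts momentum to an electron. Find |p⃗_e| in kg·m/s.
3.2608e-22 kg·m/s

The electron is initially at rest, so by conservation of momentum:
p⃗_e = p⃗₀ − p⃗'  (incident photon momentum minus scattered photon momentum)

Photon momentum magnitudes (p = h/λ = E/c):
λ₀ = hc/E₀ = 2.7321 pm → p₀ = h/λ₀ = 2.4252e-22 kg·m/s
Δλ = λ_C(1 − cos 154°) = 4.6071 pm
λ' = 7.3392 pm → p' = h/λ' = 9.0283e-23 kg·m/s

The scattered photon makes angle θ = 154° with the incident direction, so by the law of cosines:
|p⃗_e|² = p₀² + p'² − 2p₀p'cos θ
|p⃗_e|² = (2.4252e-22)² + (9.0283e-23)² − 2·2.4252e-22·9.0283e-23·cos(154°)
|p⃗_e| = 3.2608e-22 kg·m/s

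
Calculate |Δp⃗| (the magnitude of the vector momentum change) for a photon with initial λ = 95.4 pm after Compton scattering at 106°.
1.0920e-23 kg·m/s

Photon momentum magnitude is p = h/λ.

Initial momentum:
p₀ = h/λ = 6.6261e-34/9.5400e-11 = 6.9456e-24 kg·m/s

After scattering:
λ' = λ + Δλ = 95.4 + 3.0951 = 98.4951 pm
p' = h/λ' = 6.6261e-34/9.8495e-11 = 6.7273e-24 kg·m/s

Momentum is a vector; the scattered photon's direction makes angle θ = 106° with the incident direction. The magnitude of the vector change Δp⃗ = p⃗₀ − p⃗' is found from the law of cosines:
|Δp⃗|² = p₀² + p'² − 2p₀p'cos θ
|Δp⃗|² = (6.9456e-24)² + (6.7273e-24)² − 2·6.9456e-24·6.7273e-24·cos(106°)
|Δp⃗| = 1.0920e-23 kg·m/s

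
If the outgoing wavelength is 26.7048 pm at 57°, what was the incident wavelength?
25.6000 pm

From λ' = λ + Δλ, we have λ = λ' - Δλ

First calculate the Compton shift:
Δλ = λ_C(1 - cos θ)
Δλ = 2.4263 × (1 - cos(57°))
Δλ = 2.4263 × 0.4554
Δλ = 1.1048 pm

Initial wavelength:
λ = λ' - Δλ
λ = 26.7048 - 1.1048
λ = 25.6000 pm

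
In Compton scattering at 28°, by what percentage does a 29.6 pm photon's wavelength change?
0.9595%

Calculate the Compton shift:
Δλ = λ_C(1 - cos(28°))
Δλ = 2.4263 × (1 - cos(28°))
Δλ = 2.4263 × 0.1171
Δλ = 0.2840 pm

Percentage change:
(Δλ/λ₀) × 100 = (0.2840/29.6) × 100
= 0.9595%

(Intermediate values are shown rounded; full precision is carried through to the final answer.)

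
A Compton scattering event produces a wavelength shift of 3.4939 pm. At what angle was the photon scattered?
116.10°

From the Compton formula Δλ = λ_C(1 - cos θ), we can solve for θ:

cos θ = 1 - Δλ/λ_C

Given:
- Δλ = 3.4939 pm
- λ_C = h/(m_e·c) ≈ 2.42631024 pm

cos θ = 1 - 3.4939/2.42631024
cos θ = 1 - 1.440005
cos θ = -0.440005

θ = arccos(-0.440005)
θ = 116.10°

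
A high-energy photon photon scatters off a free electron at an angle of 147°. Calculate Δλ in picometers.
4.4612 pm

Using the Compton scattering formula:
Δλ = λ_C(1 - cos θ)

where λ_C = h/(m_e·c) ≈ 2.4263 pm is the Compton wavelength of an electron.

For θ = 147°:
cos(147°) = -0.8387
1 - cos(147°) = 1.8387

Δλ = 2.4263 × 1.8387
Δλ = 4.4612 pm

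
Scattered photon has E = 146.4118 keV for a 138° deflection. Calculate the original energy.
292.5002 keV

Convert final energy to wavelength (hc ≈ 1239.842 keV·pm):
λ' = hc/E' = 1239.842 / 146.4118 = 8.4682 pm

Calculate the Compton shift:
Δλ = λ_C(1 - cos(138°))
Δλ = 2.4263 × (1 - cos(138°))
Δλ = 4.2294 pm

Initial wavelength:
λ = λ' - Δλ = 8.4682 - 4.2294 = 4.2388 pm

Initial energy:
E = hc/λ = 1239.842 / 4.2388 = 292.5002 keV

(Intermediate values are shown rounded; full precision is carried through to the final answer.)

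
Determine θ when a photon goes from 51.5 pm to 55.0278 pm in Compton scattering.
117.00°

First find the wavelength shift:
Δλ = λ' - λ = 55.0278 - 51.5 = 3.5278 pm

Using Δλ = λ_C(1 - cos θ), with λ_C = h/(m_e·c) ≈ 2.42631024 pm:
cos θ = 1 - Δλ/λ_C
cos θ = 1 - 3.5278/2.42631024
cos θ = -0.453977

θ = arccos(-0.453977)
θ = 117.00°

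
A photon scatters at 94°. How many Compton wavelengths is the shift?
1.0698 λ_C

The Compton shift formula is:
Δλ = λ_C(1 - cos θ)

Dividing both sides by λ_C:
Δλ/λ_C = 1 - cos θ

For θ = 94°:
Δλ/λ_C = 1 - cos(94°)
Δλ/λ_C = 1 - -0.0698
Δλ/λ_C = 1.0698

This means the shift is 1.0698 × λ_C = 2.5956 pm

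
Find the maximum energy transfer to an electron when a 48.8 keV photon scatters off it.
7.8260 keV

Maximum energy transfer occurs at θ = 180° (backscattering).

Initial photon: E₀ = 48.8 keV → λ₀ = 25.4066 pm

Maximum Compton shift (at 180°):
Δλ_max = 2λ_C = 2 × 2.4263 = 4.8526 pm

Final wavelength:
λ' = 25.4066 + 4.8526 = 30.2592 pm

Minimum photon energy (maximum energy to electron):
E'_min = hc/λ' = 40.9740 keV

Maximum electron kinetic energy:
K_max = E₀ - E'_min = 48.8000 - 40.9740 = 7.8260 keV

(Intermediate values are shown rounded; full precision is carried through to the final answer.)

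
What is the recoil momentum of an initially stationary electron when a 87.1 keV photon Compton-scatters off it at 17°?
1.3714e-23 kg·m/s

The electron is initially at rest, so by conservation of momentum:
p⃗_e = p⃗₀ − p⃗'  (incident photon momentum minus scattered photon momentum)

Photon momentum magnitudes (p = h/λ = E/c):
λ₀ = hc/E₀ = 14.2347 pm → p₀ = h/λ₀ = 4.6549e-23 kg·m/s
Δλ = λ_C(1 − cos 17°) = 0.1060 pm
λ' = 14.3407 pm → p' = h/λ' = 4.6205e-23 kg·m/s

The scattered photon makes angle θ = 17° with the incident direction, so by the law of cosines:
|p⃗_e|² = p₀² + p'² − 2p₀p'cos θ
|p⃗_e|² = (4.6549e-23)² + (4.6205e-23)² − 2·4.6549e-23·4.6205e-23·cos(17°)
|p⃗_e| = 1.3714e-23 kg·m/s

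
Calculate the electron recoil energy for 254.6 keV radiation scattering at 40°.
26.5794 keV

By energy conservation: K_e = E_initial - E_final

First find the scattered photon energy:
Initial wavelength: λ = hc/E = 4.8698 pm
Compton shift: Δλ = λ_C(1 - cos(40°)) = 0.5676 pm
Final wavelength: λ' = 4.8698 + 0.5676 = 5.4374 pm
Final photon energy: E' = hc/λ' = 228.0206 keV

Electron kinetic energy:
K_e = E - E' = 254.6000 - 228.0206 = 26.5794 keV

(Intermediate values are shown rounded; full precision is carried through to the final answer.)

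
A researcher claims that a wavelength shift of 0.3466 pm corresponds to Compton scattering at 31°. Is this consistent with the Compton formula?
Yes, consistent

Calculate the expected shift for θ = 31°:

Δλ_expected = λ_C(1 - cos(31°))
Δλ_expected = 2.4263 × (1 - cos(31°))
Δλ_expected = 2.4263 × 0.1428
Δλ_expected = 0.3466 pm

Given shift: 0.3466 pm
Expected shift: 0.3466 pm
Difference: 0.0000 pm

The values match. This is consistent with Compton scattering at the stated angle.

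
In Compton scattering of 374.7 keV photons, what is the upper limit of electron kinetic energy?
222.7867 keV

Maximum energy transfer occurs at θ = 180° (backscattering).

Initial photon: E₀ = 374.7 keV → λ₀ = 3.3089 pm

Maximum Compton shift (at 180°):
Δλ_max = 2λ_C = 2 × 2.4263 = 4.8526 pm

Final wavelength:
λ' = 3.3089 + 4.8526 = 8.1615 pm

Minimum photon energy (maximum energy to electron):
E'_min = hc/λ' = 151.9133 keV

Maximum electron kinetic energy:
K_max = E₀ - E'_min = 374.7000 - 151.9133 = 222.7867 keV

(Intermediate values are shown rounded; full precision is carried through to the final answer.)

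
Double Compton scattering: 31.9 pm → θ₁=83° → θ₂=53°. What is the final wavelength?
34.9967 pm

Apply Compton shift twice:

First scattering at θ₁ = 83°:
Δλ₁ = λ_C(1 - cos(83°))
Δλ₁ = 2.4263 × 0.8781
Δλ₁ = 2.1306 pm

After first scattering:
λ₁ = 31.9 + 2.1306 = 34.0306 pm

Second scattering at θ₂ = 53°:
Δλ₂ = λ_C(1 - cos(53°))
Δλ₂ = 2.4263 × 0.3982
Δλ₂ = 0.9661 pm

Final wavelength:
λ₂ = 34.0306 + 0.9661 = 34.9967 pm

Total shift: Δλ_total = 2.1306 + 0.9661 = 3.0967 pm

(Intermediate values are shown rounded; full precision is carried through to the final answer.)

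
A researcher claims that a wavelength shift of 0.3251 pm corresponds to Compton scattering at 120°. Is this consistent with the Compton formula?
No, inconsistent

Calculate the expected shift for θ = 120°:

Δλ_expected = λ_C(1 - cos(120°))
Δλ_expected = 2.4263 × (1 - cos(120°))
Δλ_expected = 2.4263 × 1.5000
Δλ_expected = 3.6395 pm

Given shift: 0.3251 pm
Expected shift: 3.6395 pm
Difference: 3.3144 pm

The values do not match. The given shift corresponds to θ ≈ 30.0°, not 120°.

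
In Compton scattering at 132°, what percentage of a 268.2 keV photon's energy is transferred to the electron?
0.4670 (or 46.70%)

Calculate initial and final photon energies:

Initial: E₀ = 268.2 keV → λ₀ = 4.6228 pm
Compton shift: Δλ = 4.0498 pm
Final wavelength: λ' = 8.6727 pm
Final energy: E' = 142.9599 keV

Fractional energy loss:
(E₀ - E')/E₀ = (268.2000 - 142.9599)/268.2000
= 125.2401/268.2000
= 0.4670
= 46.70%

(Intermediate values are shown rounded; full precision is carried through to the final answer.)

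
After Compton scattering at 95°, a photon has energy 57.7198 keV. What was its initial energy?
65.8000 keV

Convert final energy to wavelength (hc ≈ 1239.842 keV·pm):
λ' = hc/E' = 1239.842 / 57.7198 = 21.4804 pm

Calculate the Compton shift:
Δλ = λ_C(1 - cos(95°))
Δλ = 2.4263 × (1 - cos(95°))
Δλ = 2.6378 pm

Initial wavelength:
λ = λ' - Δλ = 21.4804 - 2.6378 = 18.8426 pm

Initial energy:
E = hc/λ = 1239.842 / 18.8426 = 65.8000 keV

(Intermediate values are shown rounded; full precision is carried through to the final answer.)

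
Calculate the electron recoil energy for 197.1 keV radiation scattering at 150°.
82.4906 keV

By energy conservation: K_e = E_initial - E_final

First find the scattered photon energy:
Initial wavelength: λ = hc/E = 6.2904 pm
Compton shift: Δλ = λ_C(1 - cos(150°)) = 4.5276 pm
Final wavelength: λ' = 6.2904 + 4.5276 = 10.8180 pm
Final photon energy: E' = hc/λ' = 114.6094 keV

Electron kinetic energy:
K_e = E - E' = 197.1000 - 114.6094 = 82.4906 keV

(Intermediate values are shown rounded; full precision is carried through to the final answer.)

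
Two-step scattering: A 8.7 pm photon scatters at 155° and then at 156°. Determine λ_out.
17.9681 pm

Apply Compton shift twice:

First scattering at θ₁ = 155°:
Δλ₁ = λ_C(1 - cos(155°))
Δλ₁ = 2.4263 × 1.9063
Δλ₁ = 4.6253 pm

After first scattering:
λ₁ = 8.7 + 4.6253 = 13.3253 pm

Second scattering at θ₂ = 156°:
Δλ₂ = λ_C(1 - cos(156°))
Δλ₂ = 2.4263 × 1.9135
Δλ₂ = 4.6429 pm

Final wavelength:
λ₂ = 13.3253 + 4.6429 = 17.9681 pm

Total shift: Δλ_total = 4.6253 + 4.6429 = 9.2681 pm

(Intermediate values are shown rounded; full precision is carried through to the final answer.)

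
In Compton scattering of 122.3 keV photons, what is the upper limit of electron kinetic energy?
39.5906 keV

Maximum energy transfer occurs at θ = 180° (backscattering).

Initial photon: E₀ = 122.3 keV → λ₀ = 10.1377 pm

Maximum Compton shift (at 180°):
Δλ_max = 2λ_C = 2 × 2.4263 = 4.8526 pm

Final wavelength:
λ' = 10.1377 + 4.8526 = 14.9903 pm

Minimum photon energy (maximum energy to electron):
E'_min = hc/λ' = 82.7094 keV

Maximum electron kinetic energy:
K_max = E₀ - E'_min = 122.3000 - 82.7094 = 39.5906 keV

(Intermediate values are shown rounded; full precision is carried through to the final answer.)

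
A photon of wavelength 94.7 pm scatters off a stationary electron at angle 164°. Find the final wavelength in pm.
99.4586 pm

Using the Compton scattering formula:
λ' = λ + Δλ = λ + λ_C(1 - cos θ)

Given:
- Initial wavelength λ = 94.7 pm
- Scattering angle θ = 164°
- Compton wavelength λ_C ≈ 2.4263 pm

Calculate the shift:
Δλ = 2.4263 × (1 - cos(164°))
Δλ = 2.4263 × 1.9613
Δλ = 4.7586 pm

Final wavelength:
λ' = 94.7 + 4.7586 = 99.4586 pm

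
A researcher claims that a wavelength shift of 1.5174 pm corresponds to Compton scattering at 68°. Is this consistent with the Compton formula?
Yes, consistent

Calculate the expected shift for θ = 68°:

Δλ_expected = λ_C(1 - cos(68°))
Δλ_expected = 2.4263 × (1 - cos(68°))
Δλ_expected = 2.4263 × 0.6254
Δλ_expected = 1.5174 pm

Given shift: 1.5174 pm
Expected shift: 1.5174 pm
Difference: 0.0000 pm

The values match. This is consistent with Compton scattering at the stated angle.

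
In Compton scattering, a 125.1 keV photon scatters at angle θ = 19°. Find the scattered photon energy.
123.4534 keV

First convert energy to wavelength:
λ = hc/E, with hc ≈ 1239.842 keV·pm (i.e. 1239.842 eV·nm)

For E = 125.1 keV = 125100 eV:
λ = 1239.842 keV·pm / 125.1 keV
λ = 9.9108 pm

Calculate the Compton shift:
Δλ = λ_C(1 - cos(19°)) = 2.4263 × 0.0545
Δλ = 0.1322 pm

Final wavelength:
λ' = 9.9108 + 0.1322 = 10.0430 pm

Final energy:
E' = hc/λ' = 1239.842 / 10.0430 = 123.4534 keV

(Intermediate values are shown rounded; full precision is carried through to the final answer.)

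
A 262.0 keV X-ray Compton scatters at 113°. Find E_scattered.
152.9429 keV

First convert energy to wavelength:
λ = hc/E, with hc ≈ 1239.842 keV·pm (i.e. 1239.842 eV·nm)

For E = 262.0 keV = 262000 eV:
λ = 1239.842 keV·pm / 262.0 keV
λ = 4.7322 pm

Calculate the Compton shift:
Δλ = λ_C(1 - cos(113°)) = 2.4263 × 1.3907
Δλ = 3.3743 pm

Final wavelength:
λ' = 4.7322 + 3.3743 = 8.1066 pm

Final energy:
E' = hc/λ' = 1239.842 / 8.1066 = 152.9429 keV

(Intermediate values are shown rounded; full precision is carried through to the final answer.)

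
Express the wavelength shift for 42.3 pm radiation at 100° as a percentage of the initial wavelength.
6.7320%

Calculate the Compton shift:
Δλ = λ_C(1 - cos(100°))
Δλ = 2.4263 × (1 - cos(100°))
Δλ = 2.4263 × 1.1736
Δλ = 2.8476 pm

Percentage change:
(Δλ/λ₀) × 100 = (2.8476/42.3) × 100
= 6.7320%

(Intermediate values are shown rounded; full precision is carried through to the final answer.)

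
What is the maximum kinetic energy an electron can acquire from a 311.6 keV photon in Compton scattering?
171.2126 keV

Maximum energy transfer occurs at θ = 180° (backscattering).

Initial photon: E₀ = 311.6 keV → λ₀ = 3.9790 pm

Maximum Compton shift (at 180°):
Δλ_max = 2λ_C = 2 × 2.4263 = 4.8526 pm

Final wavelength:
λ' = 3.9790 + 4.8526 = 8.8316 pm

Minimum photon energy (maximum energy to electron):
E'_min = hc/λ' = 140.3874 keV

Maximum electron kinetic energy:
K_max = E₀ - E'_min = 311.6000 - 140.3874 = 171.2126 keV

(Intermediate values are shown rounded; full precision is carried through to the final answer.)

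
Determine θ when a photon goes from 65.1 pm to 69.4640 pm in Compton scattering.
143.00°

First find the wavelength shift:
Δλ = λ' - λ = 69.4640 - 65.1 = 4.3640 pm

Using Δλ = λ_C(1 - cos θ), with λ_C = h/(m_e·c) ≈ 2.42631024 pm:
cos θ = 1 - Δλ/λ_C
cos θ = 1 - 4.3640/2.42631024
cos θ = -0.798616

θ = arccos(-0.798616)
θ = 143.00°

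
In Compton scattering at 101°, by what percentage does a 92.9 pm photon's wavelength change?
3.1101%

Calculate the Compton shift:
Δλ = λ_C(1 - cos(101°))
Δλ = 2.4263 × (1 - cos(101°))
Δλ = 2.4263 × 1.1908
Δλ = 2.8893 pm

Percentage change:
(Δλ/λ₀) × 100 = (2.8893/92.9) × 100
= 3.1101%

(Intermediate values are shown rounded; full precision is carried through to the final answer.)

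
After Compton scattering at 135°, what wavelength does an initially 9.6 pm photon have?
13.7420 pm

Using the Compton formula: λ' = λ + λ_C(1 − cos θ)

For θ = 135°, cos θ = -√2/2 (exact) ≈ -0.7071, so:
1 − cos 135° = 1 − (-√2/2) ≈ 1.7071

Δλ = λ_C × 1.7071 = 2.4263 × 1.7071 = 4.1420 pm

λ' = 9.6 + 4.1420 = 13.7420 pm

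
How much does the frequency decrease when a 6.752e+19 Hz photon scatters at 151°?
3.417e+19 Hz (decrease)

Convert frequency to wavelength (c = 299792458 m/s):
λ₀ = c/f₀ = 299792458/6.752e+19 = 4.4400542e-12 m = 4.4401 pm

Calculate Compton shift:
Δλ = λ_C(1 - cos(151°)) = 4.5484 pm

Final wavelength:
λ' = λ₀ + Δλ = 4.4401 + 4.5484 = 8.9885 pm

Final frequency:
f' = c/λ' = 299792458/8.9884632e-12 = 3.3353027e+19 Hz

Frequency shift (decrease):
Δf = f₀ - f' = 6.752e+19 - 3.3353027e+19 = 3.417e+19 Hz

(Intermediate values are shown rounded; full precision is carried through to the final answer.)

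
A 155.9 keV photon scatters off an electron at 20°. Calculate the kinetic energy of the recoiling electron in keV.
2.8166 keV

By energy conservation: K_e = E_initial - E_final

First find the scattered photon energy:
Initial wavelength: λ = hc/E = 7.9528 pm
Compton shift: Δλ = λ_C(1 - cos(20°)) = 0.1463 pm
Final wavelength: λ' = 7.9528 + 0.1463 = 8.0991 pm
Final photon energy: E' = hc/λ' = 153.0834 keV

Electron kinetic energy:
K_e = E - E' = 155.9000 - 153.0834 = 2.8166 keV

(Intermediate values are shown rounded; full precision is carried through to the final answer.)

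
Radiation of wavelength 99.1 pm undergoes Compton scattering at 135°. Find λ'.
103.2420 pm

Using the Compton formula: λ' = λ + λ_C(1 − cos θ)

For θ = 135°, cos θ = -√2/2 (exact) ≈ -0.7071, so:
1 − cos 135° = 1 − (-√2/2) ≈ 1.7071

Δλ = λ_C × 1.7071 = 2.4263 × 1.7071 = 4.1420 pm

λ' = 99.1 + 4.1420 = 103.2420 pm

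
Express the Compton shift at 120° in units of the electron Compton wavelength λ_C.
1.5000 λ_C

The Compton shift formula is:
Δλ = λ_C(1 - cos θ)

Dividing both sides by λ_C:
Δλ/λ_C = 1 - cos θ

For θ = 120°:
Δλ/λ_C = 1 - cos(120°)
Δλ/λ_C = 1 - -0.5000
Δλ/λ_C = 1.5000

This means the shift is 1.5000 × λ_C = 3.6395 pm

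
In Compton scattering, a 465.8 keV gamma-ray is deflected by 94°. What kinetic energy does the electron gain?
229.9679 keV

By energy conservation: K_e = E_initial - E_final

First find the scattered photon energy:
Initial wavelength: λ = hc/E = 2.6617 pm
Compton shift: Δλ = λ_C(1 - cos(94°)) = 2.5956 pm
Final wavelength: λ' = 2.6617 + 2.5956 = 5.2573 pm
Final photon energy: E' = hc/λ' = 235.8321 keV

Electron kinetic energy:
K_e = E - E' = 465.8000 - 235.8321 = 229.9679 keV

(Intermediate values are shown rounded; full precision is carried through to the final answer.)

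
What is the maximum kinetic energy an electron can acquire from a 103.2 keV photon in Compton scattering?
29.6913 keV

Maximum energy transfer occurs at θ = 180° (backscattering).

Initial photon: E₀ = 103.2 keV → λ₀ = 12.0140 pm

Maximum Compton shift (at 180°):
Δλ_max = 2λ_C = 2 × 2.4263 = 4.8526 pm

Final wavelength:
λ' = 12.0140 + 4.8526 = 16.8666 pm

Minimum photon energy (maximum energy to electron):
E'_min = hc/λ' = 73.5087 keV

Maximum electron kinetic energy:
K_max = E₀ - E'_min = 103.2000 - 73.5087 = 29.6913 keV

(Intermediate values are shown rounded; full precision is carried through to the final answer.)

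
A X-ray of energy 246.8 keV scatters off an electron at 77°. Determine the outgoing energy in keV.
179.5785 keV

First convert energy to wavelength:
λ = hc/E, with hc ≈ 1239.842 keV·pm (i.e. 1239.842 eV·nm)

For E = 246.8 keV = 246800 eV:
λ = 1239.842 keV·pm / 246.8 keV
λ = 5.0237 pm

Calculate the Compton shift:
Δλ = λ_C(1 - cos(77°)) = 2.4263 × 0.7750
Δλ = 1.8805 pm

Final wavelength:
λ' = 5.0237 + 1.8805 = 6.9042 pm

Final energy:
E' = hc/λ' = 1239.842 / 6.9042 = 179.5785 keV

(Intermediate values are shown rounded; full precision is carried through to the final answer.)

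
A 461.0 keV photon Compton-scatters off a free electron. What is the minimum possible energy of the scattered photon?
164.3899 keV (at θ = 180°)

The scattered photon has minimum energy when its wavelength is maximum, i.e., when the Compton shift Δλ = λ_C(1 − cos θ) is maximum. This occurs at θ = 180° (backscattering), giving Δλ_max = 2λ_C = 4.8526 pm.

Initial wavelength: λ₀ = hc/E₀ = 2.6895 pm
Maximum final wavelength: λ'_max = λ₀ + 2λ_C = 2.6895 + 4.8526 = 7.5421 pm
Minimum final energy: E'_min = hc/λ'_max = 164.3899 keV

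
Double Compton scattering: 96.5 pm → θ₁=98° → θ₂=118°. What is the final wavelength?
102.8294 pm

Apply Compton shift twice:

First scattering at θ₁ = 98°:
Δλ₁ = λ_C(1 - cos(98°))
Δλ₁ = 2.4263 × 1.1392
Δλ₁ = 2.7640 pm

After first scattering:
λ₁ = 96.5 + 2.7640 = 99.2640 pm

Second scattering at θ₂ = 118°:
Δλ₂ = λ_C(1 - cos(118°))
Δλ₂ = 2.4263 × 1.4695
Δλ₂ = 3.5654 pm

Final wavelength:
λ₂ = 99.2640 + 3.5654 = 102.8294 pm

Total shift: Δλ_total = 2.7640 + 3.5654 = 6.3294 pm

(Intermediate values are shown rounded; full precision is carried through to the final answer.)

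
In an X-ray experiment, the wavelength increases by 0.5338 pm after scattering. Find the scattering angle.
38.74°

From the Compton formula Δλ = λ_C(1 - cos θ), we can solve for θ:

cos θ = 1 - Δλ/λ_C

Given:
- Δλ = 0.5338 pm
- λ_C = h/(m_e·c) ≈ 2.42631024 pm

cos θ = 1 - 0.5338/2.42631024
cos θ = 1 - 0.220005
cos θ = 0.779995

θ = arccos(0.779995)
θ = 38.74°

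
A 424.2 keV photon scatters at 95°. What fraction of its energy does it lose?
0.4744 (or 47.44%)

Calculate initial and final photon energies:

Initial: E₀ = 424.2 keV → λ₀ = 2.9228 pm
Compton shift: Δλ = 2.6378 pm
Final wavelength: λ' = 5.5606 pm
Final energy: E' = 222.9709 keV

Fractional energy loss:
(E₀ - E')/E₀ = (424.2000 - 222.9709)/424.2000
= 201.2291/424.2000
= 0.4744
= 47.44%

(Intermediate values are shown rounded; full precision is carried through to the final answer.)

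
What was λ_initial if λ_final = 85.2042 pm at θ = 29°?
84.9000 pm

From λ' = λ + Δλ, we have λ = λ' - Δλ

First calculate the Compton shift:
Δλ = λ_C(1 - cos θ)
Δλ = 2.4263 × (1 - cos(29°))
Δλ = 2.4263 × 0.1254
Δλ = 0.3042 pm

Initial wavelength:
λ = λ' - Δλ
λ = 85.2042 - 0.3042
λ = 84.9000 pm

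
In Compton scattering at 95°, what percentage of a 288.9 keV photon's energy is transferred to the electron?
0.3807 (or 38.07%)

Calculate initial and final photon energies:

Initial: E₀ = 288.9 keV → λ₀ = 4.2916 pm
Compton shift: Δλ = 2.6378 pm
Final wavelength: λ' = 6.9294 pm
Final energy: E' = 178.9256 keV

Fractional energy loss:
(E₀ - E')/E₀ = (288.9000 - 178.9256)/288.9000
= 109.9744/288.9000
= 0.3807
= 38.07%

(Intermediate values are shown rounded; full precision is carried through to the final answer.)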